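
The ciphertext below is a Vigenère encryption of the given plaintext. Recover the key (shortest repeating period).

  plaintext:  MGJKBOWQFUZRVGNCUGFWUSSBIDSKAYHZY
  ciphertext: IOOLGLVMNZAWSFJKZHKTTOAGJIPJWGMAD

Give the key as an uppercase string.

WIFBFXZ

  i= 0: I-M = 22 → W
  i= 1: O-G =  8 → I
  i= 2: O-J =  5 → F
  i= 3: L-K =  1 → B
  i= 4: G-B =  5 → F
  i= 5: L-O = 23 → X
  i= 6: V-W = 25 → Z
  i= 7: M-Q = 22 → W
  i= 8: N-F =  8 → I
  i= 9: Z-U =  5 → F
  i=10: A-Z =  1 → B
  i=11: W-R =  5 → F
  i=12: S-V = 23 → X
  i=13: F-G = 25 → Z
  i=14: J-N = 22 → W
  i=15: K-C =  8 → I
  i=16: Z-U =  5 → F
  i=17: H-G =  1 → B
  i=18: K-F =  5 → F
  i=19: T-W = 23 → X
  i=20: T-U = 25 → Z
  i=21: O-S = 22 → W
  i=22: A-S =  8 → I
  i=23: G-B =  5 → F
  i=24: J-I =  1 → B
  i=25: I-D =  5 → F
  i=26: P-S = 23 → X
  i=27: J-K = 25 → Z
  i=28: W-A = 22 → W
  i=29: G-Y =  8 → I
  i=30: M-H =  5 → F
  i=31: A-Z =  1 → B
  i=32: D-Y =  5 → F
  shifts repeat with period 7: WIFBFXZ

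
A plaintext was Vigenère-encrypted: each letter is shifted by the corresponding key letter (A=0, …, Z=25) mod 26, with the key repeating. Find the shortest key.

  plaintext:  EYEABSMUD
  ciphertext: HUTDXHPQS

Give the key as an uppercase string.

DWP

  i= 0: H-E =  3 → D
  i= 1: U-Y = 22 → W
  i= 2: T-E = 15 → P
  i= 3: D-A =  3 → D
  i= 4: X-B = 22 → W
  i= 5: H-S = 15 → P
  i= 6: P-M =  3 → D
  i= 7: Q-U = 22 → W
  i= 8: S-D = 15 → P
  shifts repeat with period 3: DWP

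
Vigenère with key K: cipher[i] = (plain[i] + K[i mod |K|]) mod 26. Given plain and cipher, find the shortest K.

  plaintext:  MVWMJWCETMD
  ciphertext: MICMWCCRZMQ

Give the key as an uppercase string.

ANG

  i= 0: M-M =  0 → A
  i= 1: I-V = 13 → N
  i= 2: C-W =  6 → G
  i= 3: M-M =  0 → A
  i= 4: W-J = 13 → N
  i= 5: C-W =  6 → G
  i= 6: C-C =  0 → A
  i= 7: R-E = 13 → N
  i= 8: Z-T =  6 → G
  i= 9: M-M =  0 → A
  i=10: Q-D = 13 → N
  shifts repeat with period 3: ANG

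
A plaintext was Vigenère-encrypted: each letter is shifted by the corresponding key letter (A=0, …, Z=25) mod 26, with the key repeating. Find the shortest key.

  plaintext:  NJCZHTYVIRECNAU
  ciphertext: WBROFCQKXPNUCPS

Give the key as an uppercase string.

  i= 0: W-N =  9 → J
  i= 1: B-J = 18 → S
  i= 2: R-C = 15 → P
  i= 3: O-Z = 15 → P
  i= 4: F-H = 24 → Y
  i= 5: C-T =  9 → J
  i= 6: Q-Y = 18 → S
  i= 7: K-V = 15 → P
  i= 8: X-I = 15 → P
  i= 9: P-R = 24 → Y
  i=10: N-E =  9 → J
  i=11: U-C = 18 → S
  i=12: C-N = 15 → P
  i=13: P-A = 15 → P
  i=14: S-U = 24 → Y
  shifts repeat with period 5: JSPPY

JSPPY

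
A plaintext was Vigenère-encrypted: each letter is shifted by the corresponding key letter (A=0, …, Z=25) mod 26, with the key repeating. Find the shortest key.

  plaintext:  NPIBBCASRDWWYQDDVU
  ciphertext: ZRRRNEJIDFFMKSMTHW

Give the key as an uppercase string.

  i= 0: Z-N = 12 → M
  i= 1: R-P =  2 → C
  i= 2: R-I =  9 → J
  i= 3: R-B = 16 → Q
  i= 4: N-B = 12 → M
  i= 5: E-C =  2 → C
  i= 6: J-A =  9 → J
  i= 7: I-S = 16 → Q
  i= 8: D-R = 12 → M
  i= 9: F-D =  2 → C
  i=10: F-W =  9 → J
  i=11: M-W = 16 → Q
  i=12: K-Y = 12 → M
  i=13: S-Q =  2 → C
  i=14: M-D =  9 → J
  i=15: T-D = 16 → Q
  i=16: H-V = 12 → M
  i=17: W-U =  2 → C
  shifts repeat with period 4: MCJQ

MCJQ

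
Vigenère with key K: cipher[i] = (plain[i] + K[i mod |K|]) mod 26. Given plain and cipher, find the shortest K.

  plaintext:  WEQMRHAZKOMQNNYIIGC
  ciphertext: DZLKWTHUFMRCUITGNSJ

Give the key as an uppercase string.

HVVYFM

  i= 0: D-W =  7 → H
  i= 1: Z-E = 21 → V
  i= 2: L-Q = 21 → V
  i= 3: K-M = 24 → Y
  i= 4: W-R =  5 → F
  i= 5: T-H = 12 → M
  i= 6: H-A =  7 → H
  i= 7: U-Z = 21 → V
  i= 8: F-K = 21 → V
  i= 9: M-O = 24 → Y
  i=10: R-M =  5 → F
  i=11: C-Q = 12 → M
  i=12: U-N =  7 → H
  i=13: I-N = 21 → V
  i=14: T-Y = 21 → V
  i=15: G-I = 24 → Y
  i=16: N-I =  5 → F
  i=17: S-G = 12 → M
  i=18: J-C =  7 → H
  shifts repeat with period 6: HVVYFM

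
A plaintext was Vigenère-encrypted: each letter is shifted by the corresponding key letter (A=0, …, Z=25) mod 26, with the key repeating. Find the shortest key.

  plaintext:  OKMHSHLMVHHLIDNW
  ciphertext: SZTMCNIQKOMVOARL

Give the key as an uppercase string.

  i= 0: S-O =  4 → E
  i= 1: Z-K = 15 → P
  i= 2: T-M =  7 → H
  i= 3: M-H =  5 → F
  i= 4: C-S = 10 → K
  i= 5: N-H =  6 → G
  i= 6: I-L = 23 → X
  i= 7: Q-M =  4 → E
  i= 8: K-V = 15 → P
  i= 9: O-H =  7 → H
  i=10: M-H =  5 → F
  i=11: V-L = 10 → K
  i=12: O-I =  6 → G
  i=13: A-D = 23 → X
  i=14: R-N =  4 → E
  i=15: L-W = 15 → P
  shifts repeat with period 7: EPHFKGX

EPHFKGX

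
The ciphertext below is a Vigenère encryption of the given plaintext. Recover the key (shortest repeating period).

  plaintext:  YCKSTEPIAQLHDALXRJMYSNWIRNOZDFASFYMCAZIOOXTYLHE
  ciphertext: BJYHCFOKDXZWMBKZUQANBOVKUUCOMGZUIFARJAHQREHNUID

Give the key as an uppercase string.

  i= 0: B-Y =  3 → D
  i= 1: J-C =  7 → H
  i= 2: Y-K = 14 → O
  i= 3: H-S = 15 → P
  i= 4: C-T =  9 → J
  i= 5: F-E =  1 → B
  i= 6: O-P = 25 → Z
  i= 7: K-I =  2 → C
  i= 8: D-A =  3 → D
  i= 9: X-Q =  7 → H
  i=10: Z-L = 14 → O
  i=11: W-H = 15 → P
  i=12: M-D =  9 → J
  i=13: B-A =  1 → B
  i=14: K-L = 25 → Z
  i=15: Z-X =  2 → C
  i=16: U-R =  3 → D
  i=17: Q-J =  7 → H
  i=18: A-M = 14 → O
  i=19: N-Y = 15 → P
  i=20: B-S =  9 → J
  i=21: O-N =  1 → B
  i=22: V-W = 25 → Z
  i=23: K-I =  2 → C
  i=24: U-R =  3 → D
  i=25: U-N =  7 → H
  i=26: C-O = 14 → O
  i=27: O-Z = 15 → P
  i=28: M-D =  9 → J
  i=29: G-F =  1 → B
  i=30: Z-A = 25 → Z
  i=31: U-S =  2 → C
  i=32: I-F =  3 → D
  i=33: F-Y =  7 → H
  i=34: A-M = 14 → O
  i=35: R-C = 15 → P
  i=36: J-A =  9 → J
  i=37: A-Z =  1 → B
  i=38: H-I = 25 → Z
  i=39: Q-O =  2 → C
  i=40: R-O =  3 → D
  i=41: E-X =  7 → H
  i=42: H-T = 14 → O
  i=43: N-Y = 15 → P
  i=44: U-L =  9 → J
  i=45: I-H =  1 → B
  i=46: D-E = 25 → Z
  shifts repeat with period 8: DHOPJBZC

DHOPJBZC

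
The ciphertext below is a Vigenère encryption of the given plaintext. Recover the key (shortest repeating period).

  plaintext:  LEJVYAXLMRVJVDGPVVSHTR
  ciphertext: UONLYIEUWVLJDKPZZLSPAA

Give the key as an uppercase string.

  i= 0: U-L =  9 → J
  i= 1: O-E = 10 → K
  i= 2: N-J =  4 → E
  i= 3: L-V = 16 → Q
  i= 4: Y-Y =  0 → A
  i= 5: I-A =  8 → I
  i= 6: E-X =  7 → H
  i= 7: U-L =  9 → J
  i= 8: W-M = 10 → K
  i= 9: V-R =  4 → E
  i=10: L-V = 16 → Q
  i=11: J-J =  0 → A
  i=12: D-V =  8 → I
  i=13: K-D =  7 → H
  i=14: P-G =  9 → J
  i=15: Z-P = 10 → K
  i=16: Z-V =  4 → E
  i=17: L-V = 16 → Q
  i=18: S-S =  0 → A
  i=19: P-H =  8 → I
  i=20: A-T =  7 → H
  i=21: A-R =  9 → J
  shifts repeat with period 7: JKEQAIH

JKEQAIH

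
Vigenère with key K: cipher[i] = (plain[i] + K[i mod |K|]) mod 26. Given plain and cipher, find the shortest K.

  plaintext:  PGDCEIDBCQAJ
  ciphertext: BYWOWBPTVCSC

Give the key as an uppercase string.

MST

  i= 0: B-P = 12 → M
  i= 1: Y-G = 18 → S
  i= 2: W-D = 19 → T
  i= 3: O-C = 12 → M
  i= 4: W-E = 18 → S
  i= 5: B-I = 19 → T
  i= 6: P-D = 12 → M
  i= 7: T-B = 18 → S
  i= 8: V-C = 19 → T
  i= 9: C-Q = 12 → M
  i=10: S-A = 18 → S
  i=11: C-J = 19 → T
  shifts repeat with period 3: MST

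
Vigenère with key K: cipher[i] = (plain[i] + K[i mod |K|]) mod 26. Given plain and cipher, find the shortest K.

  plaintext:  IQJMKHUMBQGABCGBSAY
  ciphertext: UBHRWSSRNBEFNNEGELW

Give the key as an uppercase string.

MLYF

  i= 0: U-I = 12 → M
  i= 1: B-Q = 11 → L
  i= 2: H-J = 24 → Y
  i= 3: R-M =  5 → F
  i= 4: W-K = 12 → M
  i= 5: S-H = 11 → L
  i= 6: S-U = 24 → Y
  i= 7: R-M =  5 → F
  i= 8: N-B = 12 → M
  i= 9: B-Q = 11 → L
  i=10: E-G = 24 → Y
  i=11: F-A =  5 → F
  i=12: N-B = 12 → M
  i=13: N-C = 11 → L
  i=14: E-G = 24 → Y
  i=15: G-B =  5 → F
  i=16: E-S = 12 → M
  i=17: L-A = 11 → L
  i=18: W-Y = 24 → Y
  shifts repeat with period 4: MLYF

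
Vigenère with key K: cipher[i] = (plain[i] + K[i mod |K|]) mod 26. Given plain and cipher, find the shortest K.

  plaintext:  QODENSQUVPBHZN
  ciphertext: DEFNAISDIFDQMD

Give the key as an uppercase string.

  i= 0: D-Q = 13 → N
  i= 1: E-O = 16 → Q
  i= 2: F-D =  2 → C
  i= 3: N-E =  9 → J
  i= 4: A-N = 13 → N
  i= 5: I-S = 16 → Q
  i= 6: S-Q =  2 → C
  i= 7: D-U =  9 → J
  i= 8: I-V = 13 → N
  i= 9: F-P = 16 → Q
  i=10: D-B =  2 → C
  i=11: Q-H =  9 → J
  i=12: M-Z = 13 → N
  i=13: D-N = 16 → Q
  shifts repeat with period 4: NQCJ

NQCJ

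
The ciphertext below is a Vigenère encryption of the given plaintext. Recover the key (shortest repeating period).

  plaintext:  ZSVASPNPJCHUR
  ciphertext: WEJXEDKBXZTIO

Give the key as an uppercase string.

XMO

  i= 0: W-Z = 23 → X
  i= 1: E-S = 12 → M
  i= 2: J-V = 14 → O
  i= 3: X-A = 23 → X
  i= 4: E-S = 12 → M
  i= 5: D-P = 14 → O
  i= 6: K-N = 23 → X
  i= 7: B-P = 12 → M
  i= 8: X-J = 14 → O
  i= 9: Z-C = 23 → X
  i=10: T-H = 12 → M
  i=11: I-U = 14 → O
  i=12: O-R = 23 → X
  shifts repeat with period 3: XMO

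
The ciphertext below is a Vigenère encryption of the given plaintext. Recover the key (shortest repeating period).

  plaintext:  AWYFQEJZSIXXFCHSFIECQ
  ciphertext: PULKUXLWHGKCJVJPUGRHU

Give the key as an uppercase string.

PYNFETCX

  i= 0: P-A = 15 → P
  i= 1: U-W = 24 → Y
  i= 2: L-Y = 13 → N
  i= 3: K-F =  5 → F
  i= 4: U-Q =  4 → E
  i= 5: X-E = 19 → T
  i= 6: L-J =  2 → C
  i= 7: W-Z = 23 → X
  i= 8: H-S = 15 → P
  i= 9: G-I = 24 → Y
  i=10: K-X = 13 → N
  i=11: C-X =  5 → F
  i=12: J-F =  4 → E
  i=13: V-C = 19 → T
  i=14: J-H =  2 → C
  i=15: P-S = 23 → X
  i=16: U-F = 15 → P
  i=17: G-I = 24 → Y
  i=18: R-E = 13 → N
  i=19: H-C =  5 → F
  i=20: U-Q =  4 → E
  shifts repeat with period 8: PYNFETCX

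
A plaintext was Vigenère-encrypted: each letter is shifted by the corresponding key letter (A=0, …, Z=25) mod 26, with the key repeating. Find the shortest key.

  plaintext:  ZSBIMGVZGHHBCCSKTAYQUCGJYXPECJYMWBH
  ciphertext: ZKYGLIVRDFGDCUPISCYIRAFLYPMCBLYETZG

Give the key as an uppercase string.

ASXYZC

  i= 0: Z-Z =  0 → A
  i= 1: K-S = 18 → S
  i= 2: Y-B = 23 → X
  i= 3: G-I = 24 → Y
  i= 4: L-M = 25 → Z
  i= 5: I-G =  2 → C
  i= 6: V-V =  0 → A
  i= 7: R-Z = 18 → S
  i= 8: D-G = 23 → X
  i= 9: F-H = 24 → Y
  i=10: G-H = 25 → Z
  i=11: D-B =  2 → C
  i=12: C-C =  0 → A
  i=13: U-C = 18 → S
  i=14: P-S = 23 → X
  i=15: I-K = 24 → Y
  i=16: S-T = 25 → Z
  i=17: C-A =  2 → C
  i=18: Y-Y =  0 → A
  i=19: I-Q = 18 → S
  i=20: R-U = 23 → X
  i=21: A-C = 24 → Y
  i=22: F-G = 25 → Z
  i=23: L-J =  2 → C
  i=24: Y-Y =  0 → A
  i=25: P-X = 18 → S
  i=26: M-P = 23 → X
  i=27: C-E = 24 → Y
  i=28: B-C = 25 → Z
  i=29: L-J =  2 → C
  i=30: Y-Y =  0 → A
  i=31: E-M = 18 → S
  i=32: T-W = 23 → X
  i=33: Z-B = 24 → Y
  i=34: G-H = 25 → Z
  shifts repeat with period 6: ASXYZC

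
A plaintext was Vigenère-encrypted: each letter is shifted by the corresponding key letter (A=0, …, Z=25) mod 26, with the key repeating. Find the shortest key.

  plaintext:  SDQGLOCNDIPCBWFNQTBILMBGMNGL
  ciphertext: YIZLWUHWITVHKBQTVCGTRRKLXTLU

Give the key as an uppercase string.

GFJFL

  i= 0: Y-S =  6 → G
  i= 1: I-D =  5 → F
  i= 2: Z-Q =  9 → J
  i= 3: L-G =  5 → F
  i= 4: W-L = 11 → L
  i= 5: U-O =  6 → G
  i= 6: H-C =  5 → F
  i= 7: W-N =  9 → J
  i= 8: I-D =  5 → F
  i= 9: T-I = 11 → L
  i=10: V-P =  6 → G
  i=11: H-C =  5 → F
  i=12: K-B =  9 → J
  i=13: B-W =  5 → F
  i=14: Q-F = 11 → L
  i=15: T-N =  6 → G
  i=16: V-Q =  5 → F
  i=17: C-T =  9 → J
  i=18: G-B =  5 → F
  i=19: T-I = 11 → L
  i=20: R-L =  6 → G
  i=21: R-M =  5 → F
  i=22: K-B =  9 → J
  i=23: L-G =  5 → F
  i=24: X-M = 11 → L
  i=25: T-N =  6 → G
  i=26: L-G =  5 → F
  i=27: U-L =  9 → J
  shifts repeat with period 5: GFJFL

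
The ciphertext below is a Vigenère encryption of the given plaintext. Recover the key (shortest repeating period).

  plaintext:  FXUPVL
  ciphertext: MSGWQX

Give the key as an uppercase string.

  i= 0: M-F =  7 → H
  i= 1: S-X = 21 → V
  i= 2: G-U = 12 → M
  i= 3: W-P =  7 → H
  i= 4: Q-V = 21 → V
  i= 5: X-L = 12 → M
  shifts repeat with period 3: HVM

HVM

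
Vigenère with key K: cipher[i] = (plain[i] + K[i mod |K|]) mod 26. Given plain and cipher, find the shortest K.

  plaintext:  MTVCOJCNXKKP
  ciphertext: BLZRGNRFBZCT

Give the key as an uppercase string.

PSE

  i= 0: B-M = 15 → P
  i= 1: L-T = 18 → S
  i= 2: Z-V =  4 → E
  i= 3: R-C = 15 → P
  i= 4: G-O = 18 → S
  i= 5: N-J =  4 → E
  i= 6: R-C = 15 → P
  i= 7: F-N = 18 → S
  i= 8: B-X =  4 → E
  i= 9: Z-K = 15 → P
  i=10: C-K = 18 → S
  i=11: T-P =  4 → E
  shifts repeat with period 3: PSE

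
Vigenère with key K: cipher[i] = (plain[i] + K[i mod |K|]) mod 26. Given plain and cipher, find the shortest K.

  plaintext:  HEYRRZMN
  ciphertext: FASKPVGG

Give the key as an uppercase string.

YWUT

  i= 0: F-H = 24 → Y
  i= 1: A-E = 22 → W
  i= 2: S-Y = 20 → U
  i= 3: K-R = 19 → T
  i= 4: P-R = 24 → Y
  i= 5: V-Z = 22 → W
  i= 6: G-M = 20 → U
  i= 7: G-N = 19 → T
  shifts repeat with period 4: YWUT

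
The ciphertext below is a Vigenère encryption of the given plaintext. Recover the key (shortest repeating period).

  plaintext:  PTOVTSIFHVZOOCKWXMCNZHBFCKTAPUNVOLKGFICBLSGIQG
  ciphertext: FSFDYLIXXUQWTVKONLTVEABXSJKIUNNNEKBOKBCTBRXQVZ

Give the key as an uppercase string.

  i= 0: F-P = 16 → Q
  i= 1: S-T = 25 → Z
  i= 2: F-O = 17 → R
  i= 3: D-V =  8 → I
  i= 4: Y-T =  5 → F
  i= 5: L-S = 19 → T
  i= 6: I-I =  0 → A
  i= 7: X-F = 18 → S
  i= 8: X-H = 16 → Q
  i= 9: U-V = 25 → Z
  i=10: Q-Z = 17 → R
  i=11: W-O =  8 → I
  i=12: T-O =  5 → F
  i=13: V-C = 19 → T
  i=14: K-K =  0 → A
  i=15: O-W = 18 → S
  i=16: N-X = 16 → Q
  i=17: L-M = 25 → Z
  i=18: T-C = 17 → R
  i=19: V-N =  8 → I
  i=20: E-Z =  5 → F
  i=21: A-H = 19 → T
  i=22: B-B =  0 → A
  i=23: X-F = 18 → S
  i=24: S-C = 16 → Q
  i=25: J-K = 25 → Z
  i=26: K-T = 17 → R
  i=27: I-A =  8 → I
  i=28: U-P =  5 → F
  i=29: N-U = 19 → T
  i=30: N-N =  0 → A
  i=31: N-V = 18 → S
  i=32: E-O = 16 → Q
  i=33: K-L = 25 → Z
  i=34: B-K = 17 → R
  i=35: O-G =  8 → I
  i=36: K-F =  5 → F
  i=37: B-I = 19 → T
  i=38: C-C =  0 → A
  i=39: T-B = 18 → S
  i=40: B-L = 16 → Q
  i=41: R-S = 25 → Z
  i=42: X-G = 17 → R
  i=43: Q-I =  8 → I
  i=44: V-Q =  5 → F
  i=45: Z-G = 19 → T
  shifts repeat with period 8: QZRIFTAS

QZRIFTAS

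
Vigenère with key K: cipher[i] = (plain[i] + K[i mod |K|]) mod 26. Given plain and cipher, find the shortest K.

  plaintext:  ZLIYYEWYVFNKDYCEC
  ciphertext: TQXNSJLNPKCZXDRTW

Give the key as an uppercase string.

  i= 0: T-Z = 20 → U
  i= 1: Q-L =  5 → F
  i= 2: X-I = 15 → P
  i= 3: N-Y = 15 → P
  i= 4: S-Y = 20 → U
  i= 5: J-E =  5 → F
  i= 6: L-W = 15 → P
  i= 7: N-Y = 15 → P
  i= 8: P-V = 20 → U
  i= 9: K-F =  5 → F
  i=10: C-N = 15 → P
  i=11: Z-K = 15 → P
  i=12: X-D = 20 → U
  i=13: D-Y =  5 → F
  i=14: R-C = 15 → P
  i=15: T-E = 15 → P
  i=16: W-C = 20 → U
  shifts repeat with period 4: UFPP

UFPP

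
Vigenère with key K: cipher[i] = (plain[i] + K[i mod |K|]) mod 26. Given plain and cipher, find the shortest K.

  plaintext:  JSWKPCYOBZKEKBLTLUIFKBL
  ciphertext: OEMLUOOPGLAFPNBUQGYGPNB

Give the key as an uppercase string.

  i= 0: O-J =  5 → F
  i= 1: E-S = 12 → M
  i= 2: M-W = 16 → Q
  i= 3: L-K =  1 → B
  i= 4: U-P =  5 → F
  i= 5: O-C = 12 → M
  i= 6: O-Y = 16 → Q
  i= 7: P-O =  1 → B
  i= 8: G-B =  5 → F
  i= 9: L-Z = 12 → M
  i=10: A-K = 16 → Q
  i=11: F-E =  1 → B
  i=12: P-K =  5 → F
  i=13: N-B = 12 → M
  i=14: B-L = 16 → Q
  i=15: U-T =  1 → B
  i=16: Q-L =  5 → F
  i=17: G-U = 12 → M
  i=18: Y-I = 16 → Q
  i=19: G-F =  1 → B
  i=20: P-K =  5 → F
  i=21: N-B = 12 → M
  i=22: B-L = 16 → Q
  shifts repeat with period 4: FMQB

FMQB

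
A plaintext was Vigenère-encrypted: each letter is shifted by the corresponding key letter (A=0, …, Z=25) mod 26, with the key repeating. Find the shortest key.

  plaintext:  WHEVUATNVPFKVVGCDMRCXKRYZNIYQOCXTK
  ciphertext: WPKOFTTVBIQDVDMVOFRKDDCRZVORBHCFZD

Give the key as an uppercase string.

AIGTLT

  i= 0: W-W =  0 → A
  i= 1: P-H =  8 → I
  i= 2: K-E =  6 → G
  i= 3: O-V = 19 → T
  i= 4: F-U = 11 → L
  i= 5: T-A = 19 → T
  i= 6: T-T =  0 → A
  i= 7: V-N =  8 → I
  i= 8: B-V =  6 → G
  i= 9: I-P = 19 → T
  i=10: Q-F = 11 → L
  i=11: D-K = 19 → T
  i=12: V-V =  0 → A
  i=13: D-V =  8 → I
  i=14: M-G =  6 → G
  i=15: V-C = 19 → T
  i=16: O-D = 11 → L
  i=17: F-M = 19 → T
  i=18: R-R =  0 → A
  i=19: K-C =  8 → I
  i=20: D-X =  6 → G
  i=21: D-K = 19 → T
  i=22: C-R = 11 → L
  i=23: R-Y = 19 → T
  i=24: Z-Z =  0 → A
  i=25: V-N =  8 → I
  i=26: O-I =  6 → G
  i=27: R-Y = 19 → T
  i=28: B-Q = 11 → L
  i=29: H-O = 19 → T
  i=30: C-C =  0 → A
  i=31: F-X =  8 → I
  i=32: Z-T =  6 → G
  i=33: D-K = 19 → T
  shifts repeat with period 6: AIGTLT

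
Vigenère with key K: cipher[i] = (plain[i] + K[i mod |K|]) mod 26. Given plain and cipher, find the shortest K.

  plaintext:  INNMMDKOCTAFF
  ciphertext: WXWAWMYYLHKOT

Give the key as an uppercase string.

OKJ

  i= 0: W-I = 14 → O
  i= 1: X-N = 10 → K
  i= 2: W-N =  9 → J
  i= 3: A-M = 14 → O
  i= 4: W-M = 10 → K
  i= 5: M-D =  9 → J
  i= 6: Y-K = 14 → O
  i= 7: Y-O = 10 → K
  i= 8: L-C =  9 → J
  i= 9: H-T = 14 → O
  i=10: K-A = 10 → K
  i=11: O-F =  9 → J
  i=12: T-F = 14 → O
  shifts repeat with period 3: OKJ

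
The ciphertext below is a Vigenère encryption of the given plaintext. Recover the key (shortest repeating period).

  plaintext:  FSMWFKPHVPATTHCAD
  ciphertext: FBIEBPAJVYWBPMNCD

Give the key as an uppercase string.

  i= 0: F-F =  0 → A
  i= 1: B-S =  9 → J
  i= 2: I-M = 22 → W
  i= 3: E-W =  8 → I
  i= 4: B-F = 22 → W
  i= 5: P-K =  5 → F
  i= 6: A-P = 11 → L
  i= 7: J-H =  2 → C
  i= 8: V-V =  0 → A
  i= 9: Y-P =  9 → J
  i=10: W-A = 22 → W
  i=11: B-T =  8 → I
  i=12: P-T = 22 → W
  i=13: M-H =  5 → F
  i=14: N-C = 11 → L
  i=15: C-A =  2 → C
  i=16: D-D =  0 → A
  shifts repeat with period 8: AJWIWFLC

AJWIWFLC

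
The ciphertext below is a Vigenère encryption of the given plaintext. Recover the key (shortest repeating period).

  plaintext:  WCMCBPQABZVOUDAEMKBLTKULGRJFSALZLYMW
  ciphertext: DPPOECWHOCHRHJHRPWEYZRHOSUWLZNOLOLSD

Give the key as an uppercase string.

  i= 0: D-W =  7 → H
  i= 1: P-C = 13 → N
  i= 2: P-M =  3 → D
  i= 3: O-C = 12 → M
  i= 4: E-B =  3 → D
  i= 5: C-P = 13 → N
  i= 6: W-Q =  6 → G
  i= 7: H-A =  7 → H
  i= 8: O-B = 13 → N
  i= 9: C-Z =  3 → D
  i=10: H-V = 12 → M
  i=11: R-O =  3 → D
  i=12: H-U = 13 → N
  i=13: J-D =  6 → G
  i=14: H-A =  7 → H
  i=15: R-E = 13 → N
  i=16: P-M =  3 → D
  i=17: W-K = 12 → M
  i=18: E-B =  3 → D
  i=19: Y-L = 13 → N
  i=20: Z-T =  6 → G
  i=21: R-K =  7 → H
  i=22: H-U = 13 → N
  i=23: O-L =  3 → D
  i=24: S-G = 12 → M
  i=25: U-R =  3 → D
  i=26: W-J = 13 → N
  i=27: L-F =  6 → G
  i=28: Z-S =  7 → H
  i=29: N-A = 13 → N
  i=30: O-L =  3 → D
  i=31: L-Z = 12 → M
  i=32: O-L =  3 → D
  i=33: L-Y = 13 → N
  i=34: S-M =  6 → G
  i=35: D-W =  7 → H
  shifts repeat with period 7: HNDMDNG

HNDMDNG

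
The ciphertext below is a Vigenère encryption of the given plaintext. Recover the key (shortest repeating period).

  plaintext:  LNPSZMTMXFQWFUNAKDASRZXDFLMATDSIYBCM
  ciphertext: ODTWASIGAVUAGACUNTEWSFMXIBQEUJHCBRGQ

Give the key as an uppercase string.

DQEEBGPU

  i= 0: O-L =  3 → D
  i= 1: D-N = 16 → Q
  i= 2: T-P =  4 → E
  i= 3: W-S =  4 → E
  i= 4: A-Z =  1 → B
  i= 5: S-M =  6 → G
  i= 6: I-T = 15 → P
  i= 7: G-M = 20 → U
  i= 8: A-X =  3 → D
  i= 9: V-F = 16 → Q
  i=10: U-Q =  4 → E
  i=11: A-W =  4 → E
  i=12: G-F =  1 → B
  i=13: A-U =  6 → G
  i=14: C-N = 15 → P
  i=15: U-A = 20 → U
  i=16: N-K =  3 → D
  i=17: T-D = 16 → Q
  i=18: E-A =  4 → E
  i=19: W-S =  4 → E
  i=20: S-R =  1 → B
  i=21: F-Z =  6 → G
  i=22: M-X = 15 → P
  i=23: X-D = 20 → U
  i=24: I-F =  3 → D
  i=25: B-L = 16 → Q
  i=26: Q-M =  4 → E
  i=27: E-A =  4 → E
  i=28: U-T =  1 → B
  i=29: J-D =  6 → G
  i=30: H-S = 15 → P
  i=31: C-I = 20 → U
  i=32: B-Y =  3 → D
  i=33: R-B = 16 → Q
  i=34: G-C =  4 → E
  i=35: Q-M =  4 → E
  shifts repeat with period 8: DQEEBGPU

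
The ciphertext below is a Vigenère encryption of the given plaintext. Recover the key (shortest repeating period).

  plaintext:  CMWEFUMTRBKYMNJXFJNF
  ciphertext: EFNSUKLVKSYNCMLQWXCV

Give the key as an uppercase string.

CTROPQZ

  i= 0: E-C =  2 → C
  i= 1: F-M = 19 → T
  i= 2: N-W = 17 → R
  i= 3: S-E = 14 → O
  i= 4: U-F = 15 → P
  i= 5: K-U = 16 → Q
  i= 6: L-M = 25 → Z
  i= 7: V-T =  2 → C
  i= 8: K-R = 19 → T
  i= 9: S-B = 17 → R
  i=10: Y-K = 14 → O
  i=11: N-Y = 15 → P
  i=12: C-M = 16 → Q
  i=13: M-N = 25 → Z
  i=14: L-J =  2 → C
  i=15: Q-X = 19 → T
  i=16: W-F = 17 → R
  i=17: X-J = 14 → O
  i=18: C-N = 15 → P
  i=19: V-F = 16 → Q
  shifts repeat with period 7: CTROPQZ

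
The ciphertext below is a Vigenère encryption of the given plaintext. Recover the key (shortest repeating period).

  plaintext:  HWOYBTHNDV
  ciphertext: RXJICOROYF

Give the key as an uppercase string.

KBV

  i= 0: R-H = 10 → K
  i= 1: X-W =  1 → B
  i= 2: J-O = 21 → V
  i= 3: I-Y = 10 → K
  i= 4: C-B =  1 → B
  i= 5: O-T = 21 → V
  i= 6: R-H = 10 → K
  i= 7: O-N =  1 → B
  i= 8: Y-D = 21 → V
  i= 9: F-V = 10 → K
  shifts repeat with period 3: KBV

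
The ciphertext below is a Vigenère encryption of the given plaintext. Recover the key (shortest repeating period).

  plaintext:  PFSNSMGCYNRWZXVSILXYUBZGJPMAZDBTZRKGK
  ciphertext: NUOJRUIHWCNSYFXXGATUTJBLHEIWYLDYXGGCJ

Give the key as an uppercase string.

  i= 0: N-P = 24 → Y
  i= 1: U-F = 15 → P
  i= 2: O-S = 22 → W
  i= 3: J-N = 22 → W
  i= 4: R-S = 25 → Z
  i= 5: U-M =  8 → I
  i= 6: I-G =  2 → C
  i= 7: H-C =  5 → F
  i= 8: W-Y = 24 → Y
  i= 9: C-N = 15 → P
  i=10: N-R = 22 → W
  i=11: S-W = 22 → W
  i=12: Y-Z = 25 → Z
  i=13: F-X =  8 → I
  i=14: X-V =  2 → C
  i=15: X-S =  5 → F
  i=16: G-I = 24 → Y
  i=17: A-L = 15 → P
  i=18: T-X = 22 → W
  i=19: U-Y = 22 → W
  i=20: T-U = 25 → Z
  i=21: J-B =  8 → I
  i=22: B-Z =  2 → C
  i=23: L-G =  5 → F
  i=24: H-J = 24 → Y
  i=25: E-P = 15 → P
  i=26: I-M = 22 → W
  i=27: W-A = 22 → W
  i=28: Y-Z = 25 → Z
  i=29: L-D =  8 → I
  i=30: D-B =  2 → C
  i=31: Y-T =  5 → F
  i=32: X-Z = 24 → Y
  i=33: G-R = 15 → P
  i=34: G-K = 22 → W
  i=35: C-G = 22 → W
  i=36: J-K = 25 → Z
  shifts repeat with period 8: YPWWZICF

YPWWZICF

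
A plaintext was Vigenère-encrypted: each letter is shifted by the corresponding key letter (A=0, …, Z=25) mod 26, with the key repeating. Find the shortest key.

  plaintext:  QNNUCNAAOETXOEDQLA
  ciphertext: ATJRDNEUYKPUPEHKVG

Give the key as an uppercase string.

KGWXBAEU

  i= 0: A-Q = 10 → K
  i= 1: T-N =  6 → G
  i= 2: J-N = 22 → W
  i= 3: R-U = 23 → X
  i= 4: D-C =  1 → B
  i= 5: N-N =  0 → A
  i= 6: E-A =  4 → E
  i= 7: U-A = 20 → U
  i= 8: Y-O = 10 → K
  i= 9: K-E =  6 → G
  i=10: P-T = 22 → W
  i=11: U-X = 23 → X
  i=12: P-O =  1 → B
  i=13: E-E =  0 → A
  i=14: H-D =  4 → E
  i=15: K-Q = 20 → U
  i=16: V-L = 10 → K
  i=17: G-A =  6 → G
  shifts repeat with period 8: KGWXBAEU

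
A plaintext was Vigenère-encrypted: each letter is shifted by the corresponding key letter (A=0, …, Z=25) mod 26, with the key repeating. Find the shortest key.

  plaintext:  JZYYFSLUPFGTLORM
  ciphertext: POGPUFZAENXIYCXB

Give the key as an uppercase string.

GPIRPNO

  i= 0: P-J =  6 → G
  i= 1: O-Z = 15 → P
  i= 2: G-Y =  8 → I
  i= 3: P-Y = 17 → R
  i= 4: U-F = 15 → P
  i= 5: F-S = 13 → N
  i= 6: Z-L = 14 → O
  i= 7: A-U =  6 → G
  i= 8: E-P = 15 → P
  i= 9: N-F =  8 → I
  i=10: X-G = 17 → R
  i=11: I-T = 15 → P
  i=12: Y-L = 13 → N
  i=13: C-O = 14 → O
  i=14: X-R =  6 → G
  i=15: B-M = 15 → P
  shifts repeat with period 7: GPIRPNO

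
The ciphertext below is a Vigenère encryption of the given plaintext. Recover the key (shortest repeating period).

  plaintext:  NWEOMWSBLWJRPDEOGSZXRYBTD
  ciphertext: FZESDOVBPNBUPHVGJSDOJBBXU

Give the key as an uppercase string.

  i= 0: F-N = 18 → S
  i= 1: Z-W =  3 → D
  i= 2: E-E =  0 → A
  i= 3: S-O =  4 → E
  i= 4: D-M = 17 → R
  i= 5: O-W = 18 → S
  i= 6: V-S =  3 → D
  i= 7: B-B =  0 → A
  i= 8: P-L =  4 → E
  i= 9: N-W = 17 → R
  i=10: B-J = 18 → S
  i=11: U-R =  3 → D
  i=12: P-P =  0 → A
  i=13: H-D =  4 → E
  i=14: V-E = 17 → R
  i=15: G-O = 18 → S
  i=16: J-G =  3 → D
  i=17: S-S =  0 → A
  i=18: D-Z =  4 → E
  i=19: O-X = 17 → R
  i=20: J-R = 18 → S
  i=21: B-Y =  3 → D
  i=22: B-B =  0 → A
  i=23: X-T =  4 → E
  i=24: U-D = 17 → R
  shifts repeat with period 5: SDAER

SDAER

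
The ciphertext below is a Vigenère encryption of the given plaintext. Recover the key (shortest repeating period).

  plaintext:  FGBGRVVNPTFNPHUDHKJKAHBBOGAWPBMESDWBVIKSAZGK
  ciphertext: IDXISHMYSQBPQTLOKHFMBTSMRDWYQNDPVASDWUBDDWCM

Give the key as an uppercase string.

DXWCBMRL

  i= 0: I-F =  3 → D
  i= 1: D-G = 23 → X
  i= 2: X-B = 22 → W
  i= 3: I-G =  2 → C
  i= 4: S-R =  1 → B
  i= 5: H-V = 12 → M
  i= 6: M-V = 17 → R
  i= 7: Y-N = 11 → L
  i= 8: S-P =  3 → D
  i= 9: Q-T = 23 → X
  i=10: B-F = 22 → W
  i=11: P-N =  2 → C
  i=12: Q-P =  1 → B
  i=13: T-H = 12 → M
  i=14: L-U = 17 → R
  i=15: O-D = 11 → L
  i=16: K-H =  3 → D
  i=17: H-K = 23 → X
  i=18: F-J = 22 → W
  i=19: M-K =  2 → C
  i=20: B-A =  1 → B
  i=21: T-H = 12 → M
  i=22: S-B = 17 → R
  i=23: M-B = 11 → L
  i=24: R-O =  3 → D
  i=25: D-G = 23 → X
  i=26: W-A = 22 → W
  i=27: Y-W =  2 → C
  i=28: Q-P =  1 → B
  i=29: N-B = 12 → M
  i=30: D-M = 17 → R
  i=31: P-E = 11 → L
  i=32: V-S =  3 → D
  i=33: A-D = 23 → X
  i=34: S-W = 22 → W
  i=35: D-B =  2 → C
  i=36: W-V =  1 → B
  i=37: U-I = 12 → M
  i=38: B-K = 17 → R
  i=39: D-S = 11 → L
  i=40: D-A =  3 → D
  i=41: W-Z = 23 → X
  i=42: C-G = 22 → W
  i=43: M-K =  2 → C
  shifts repeat with period 8: DXWCBMRL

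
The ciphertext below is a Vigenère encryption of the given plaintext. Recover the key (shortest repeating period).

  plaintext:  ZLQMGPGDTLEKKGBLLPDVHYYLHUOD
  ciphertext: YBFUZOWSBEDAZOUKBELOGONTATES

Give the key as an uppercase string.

  i= 0: Y-Z = 25 → Z
  i= 1: B-L = 16 → Q
  i= 2: F-Q = 15 → P
  i= 3: U-M =  8 → I
  i= 4: Z-G = 19 → T
  i= 5: O-P = 25 → Z
  i= 6: W-G = 16 → Q
  i= 7: S-D = 15 → P
  i= 8: B-T =  8 → I
  i= 9: E-L = 19 → T
  i=10: D-E = 25 → Z
  i=11: A-K = 16 → Q
  i=12: Z-K = 15 → P
  i=13: O-G =  8 → I
  i=14: U-B = 19 → T
  i=15: K-L = 25 → Z
  i=16: B-L = 16 → Q
  i=17: E-P = 15 → P
  i=18: L-D =  8 → I
  i=19: O-V = 19 → T
  i=20: G-H = 25 → Z
  i=21: O-Y = 16 → Q
  i=22: N-Y = 15 → P
  i=23: T-L =  8 → I
  i=24: A-H = 19 → T
  i=25: T-U = 25 → Z
  i=26: E-O = 16 → Q
  i=27: S-D = 15 → P
  shifts repeat with period 5: ZQPIT

ZQPIT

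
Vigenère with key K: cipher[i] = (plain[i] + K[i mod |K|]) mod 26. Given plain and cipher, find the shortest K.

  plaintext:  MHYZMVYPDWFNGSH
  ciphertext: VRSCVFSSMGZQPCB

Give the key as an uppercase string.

JKUD

  i= 0: V-M =  9 → J
  i= 1: R-H = 10 → K
  i= 2: S-Y = 20 → U
  i= 3: C-Z =  3 → D
  i= 4: V-M =  9 → J
  i= 5: F-V = 10 → K
  i= 6: S-Y = 20 → U
  i= 7: S-P =  3 → D
  i= 8: M-D =  9 → J
  i= 9: G-W = 10 → K
  i=10: Z-F = 20 → U
  i=11: Q-N =  3 → D
  i=12: P-G =  9 → J
  i=13: C-S = 10 → K
  i=14: B-H = 20 → U
  shifts repeat with period 4: JKUD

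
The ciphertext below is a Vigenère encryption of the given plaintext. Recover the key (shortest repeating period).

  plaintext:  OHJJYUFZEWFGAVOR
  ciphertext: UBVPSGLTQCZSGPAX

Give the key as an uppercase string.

  i= 0: U-O =  6 → G
  i= 1: B-H = 20 → U
  i= 2: V-J = 12 → M
  i= 3: P-J =  6 → G
  i= 4: S-Y = 20 → U
  i= 5: G-U = 12 → M
  i= 6: L-F =  6 → G
  i= 7: T-Z = 20 → U
  i= 8: Q-E = 12 → M
  i= 9: C-W =  6 → G
  i=10: Z-F = 20 → U
  i=11: S-G = 12 → M
  i=12: G-A =  6 → G
  i=13: P-V = 20 → U
  i=14: A-O = 12 → M
  i=15: X-R =  6 → G
  shifts repeat with period 3: GUM

GUM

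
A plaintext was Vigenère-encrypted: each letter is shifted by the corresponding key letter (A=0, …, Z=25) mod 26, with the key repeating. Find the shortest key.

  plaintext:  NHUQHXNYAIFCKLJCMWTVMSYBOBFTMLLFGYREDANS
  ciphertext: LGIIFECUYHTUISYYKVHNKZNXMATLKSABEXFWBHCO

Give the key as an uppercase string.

YZOSYHPW

  i= 0: L-N = 24 → Y
  i= 1: G-H = 25 → Z
  i= 2: I-U = 14 → O
  i= 3: I-Q = 18 → S
  i= 4: F-H = 24 → Y
  i= 5: E-X =  7 → H
  i= 6: C-N = 15 → P
  i= 7: U-Y = 22 → W
  i= 8: Y-A = 24 → Y
  i= 9: H-I = 25 → Z
  i=10: T-F = 14 → O
  i=11: U-C = 18 → S
  i=12: I-K = 24 → Y
  i=13: S-L =  7 → H
  i=14: Y-J = 15 → P
  i=15: Y-C = 22 → W
  i=16: K-M = 24 → Y
  i=17: V-W = 25 → Z
  i=18: H-T = 14 → O
  i=19: N-V = 18 → S
  i=20: K-M = 24 → Y
  i=21: Z-S =  7 → H
  i=22: N-Y = 15 → P
  i=23: X-B = 22 → W
  i=24: M-O = 24 → Y
  i=25: A-B = 25 → Z
  i=26: T-F = 14 → O
  i=27: L-T = 18 → S
  i=28: K-M = 24 → Y
  i=29: S-L =  7 → H
  i=30: A-L = 15 → P
  i=31: B-F = 22 → W
  i=32: E-G = 24 → Y
  i=33: X-Y = 25 → Z
  i=34: F-R = 14 → O
  i=35: W-E = 18 → S
  i=36: B-D = 24 → Y
  i=37: H-A =  7 → H
  i=38: C-N = 15 → P
  i=39: O-S = 22 → W
  shifts repeat with period 8: YZOSYHPW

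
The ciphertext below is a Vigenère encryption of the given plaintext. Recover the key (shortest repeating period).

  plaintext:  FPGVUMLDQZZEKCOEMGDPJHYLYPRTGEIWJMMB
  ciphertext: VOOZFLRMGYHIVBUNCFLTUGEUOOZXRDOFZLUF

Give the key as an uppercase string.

QZIELZGJ

  i= 0: V-F = 16 → Q
  i= 1: O-P = 25 → Z
  i= 2: O-G =  8 → I
  i= 3: Z-V =  4 → E
  i= 4: F-U = 11 → L
  i= 5: L-M = 25 → Z
  i= 6: R-L =  6 → G
  i= 7: M-D =  9 → J
  i= 8: G-Q = 16 → Q
  i= 9: Y-Z = 25 → Z
  i=10: H-Z =  8 → I
  i=11: I-E =  4 → E
  i=12: V-K = 11 → L
  i=13: B-C = 25 → Z
  i=14: U-O =  6 → G
  i=15: N-E =  9 → J
  i=16: C-M = 16 → Q
  i=17: F-G = 25 → Z
  i=18: L-D =  8 → I
  i=19: T-P =  4 → E
  i=20: U-J = 11 → L
  i=21: G-H = 25 → Z
  i=22: E-Y =  6 → G
  i=23: U-L =  9 → J
  i=24: O-Y = 16 → Q
  i=25: O-P = 25 → Z
  i=26: Z-R =  8 → I
  i=27: X-T =  4 → E
  i=28: R-G = 11 → L
  i=29: D-E = 25 → Z
  i=30: O-I =  6 → G
  i=31: F-W =  9 → J
  i=32: Z-J = 16 → Q
  i=33: L-M = 25 → Z
  i=34: U-M =  8 → I
  i=35: F-B =  4 → E
  shifts repeat with period 8: QZIELZGJ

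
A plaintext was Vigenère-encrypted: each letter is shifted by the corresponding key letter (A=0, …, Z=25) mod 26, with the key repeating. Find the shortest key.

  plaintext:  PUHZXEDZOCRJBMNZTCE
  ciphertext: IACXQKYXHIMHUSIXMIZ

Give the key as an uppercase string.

  i= 0: I-P = 19 → T
  i= 1: A-U =  6 → G
  i= 2: C-H = 21 → V
  i= 3: X-Z = 24 → Y
  i= 4: Q-X = 19 → T
  i= 5: K-E =  6 → G
  i= 6: Y-D = 21 → V
  i= 7: X-Z = 24 → Y
  i= 8: H-O = 19 → T
  i= 9: I-C =  6 → G
  i=10: M-R = 21 → V
  i=11: H-J = 24 → Y
  i=12: U-B = 19 → T
  i=13: S-M =  6 → G
  i=14: I-N = 21 → V
  i=15: X-Z = 24 → Y
  i=16: M-T = 19 → T
  i=17: I-C =  6 → G
  i=18: Z-E = 21 → V
  shifts repeat with period 4: TGVY

TGVY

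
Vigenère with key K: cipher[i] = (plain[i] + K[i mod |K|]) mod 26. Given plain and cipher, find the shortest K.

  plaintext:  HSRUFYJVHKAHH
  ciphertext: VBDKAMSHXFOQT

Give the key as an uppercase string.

  i= 0: V-H = 14 → O
  i= 1: B-S =  9 → J
  i= 2: D-R = 12 → M
  i= 3: K-U = 16 → Q
  i= 4: A-F = 21 → V
  i= 5: M-Y = 14 → O
  i= 6: S-J =  9 → J
  i= 7: H-V = 12 → M
  i= 8: X-H = 16 → Q
  i= 9: F-K = 21 → V
  i=10: O-A = 14 → O
  i=11: Q-H =  9 → J
  i=12: T-H = 12 → M
  shifts repeat with period 5: OJMQV

OJMQV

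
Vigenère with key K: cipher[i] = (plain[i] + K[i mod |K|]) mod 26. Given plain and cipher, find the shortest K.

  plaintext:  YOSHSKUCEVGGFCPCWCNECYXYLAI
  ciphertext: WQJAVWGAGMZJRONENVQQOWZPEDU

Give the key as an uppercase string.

YCRTDMM

  i= 0: W-Y = 24 → Y
  i= 1: Q-O =  2 → C
  i= 2: J-S = 17 → R
  i= 3: A-H = 19 → T
  i= 4: V-S =  3 → D
  i= 5: W-K = 12 → M
  i= 6: G-U = 12 → M
  i= 7: A-C = 24 → Y
  i= 8: G-E =  2 → C
  i= 9: M-V = 17 → R
  i=10: Z-G = 19 → T
  i=11: J-G =  3 → D
  i=12: R-F = 12 → M
  i=13: O-C = 12 → M
  i=14: N-P = 24 → Y
  i=15: E-C =  2 → C
  i=16: N-W = 17 → R
  i=17: V-C = 19 → T
  i=18: Q-N =  3 → D
  i=19: Q-E = 12 → M
  i=20: O-C = 12 → M
  i=21: W-Y = 24 → Y
  i=22: Z-X =  2 → C
  i=23: P-Y = 17 → R
  i=24: E-L = 19 → T
  i=25: D-A =  3 → D
  i=26: U-I = 12 → M
  shifts repeat with period 7: YCRTDMM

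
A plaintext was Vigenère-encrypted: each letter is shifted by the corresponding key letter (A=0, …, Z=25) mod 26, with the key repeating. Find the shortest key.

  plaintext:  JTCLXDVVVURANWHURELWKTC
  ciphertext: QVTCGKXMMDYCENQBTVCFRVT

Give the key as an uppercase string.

HCRRJ

  i= 0: Q-J =  7 → H
  i= 1: V-T =  2 → C
  i= 2: T-C = 17 → R
  i= 3: C-L = 17 → R
  i= 4: G-X =  9 → J
  i= 5: K-D =  7 → H
  i= 6: X-V =  2 → C
  i= 7: M-V = 17 → R
  i= 8: M-V = 17 → R
  i= 9: D-U =  9 → J
  i=10: Y-R =  7 → H
  i=11: C-A =  2 → C
  i=12: E-N = 17 → R
  i=13: N-W = 17 → R
  i=14: Q-H =  9 → J
  i=15: B-U =  7 → H
  i=16: T-R =  2 → C
  i=17: V-E = 17 → R
  i=18: C-L = 17 → R
  i=19: F-W =  9 → J
  i=20: R-K =  7 → H
  i=21: V-T =  2 → C
  i=22: T-C = 17 → R
  shifts repeat with period 5: HCRRJ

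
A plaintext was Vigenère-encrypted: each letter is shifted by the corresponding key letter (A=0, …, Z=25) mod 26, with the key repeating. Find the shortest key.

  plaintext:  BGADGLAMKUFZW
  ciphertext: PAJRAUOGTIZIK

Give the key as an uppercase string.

OUJ

  i= 0: P-B = 14 → O
  i= 1: A-G = 20 → U
  i= 2: J-A =  9 → J
  i= 3: R-D = 14 → O
  i= 4: A-G = 20 → U
  i= 5: U-L =  9 → J
  i= 6: O-A = 14 → O
  i= 7: G-M = 20 → U
  i= 8: T-K =  9 → J
  i= 9: I-U = 14 → O
  i=10: Z-F = 20 → U
  i=11: I-Z =  9 → J
  i=12: K-W = 14 → O
  shifts repeat with period 3: OUJ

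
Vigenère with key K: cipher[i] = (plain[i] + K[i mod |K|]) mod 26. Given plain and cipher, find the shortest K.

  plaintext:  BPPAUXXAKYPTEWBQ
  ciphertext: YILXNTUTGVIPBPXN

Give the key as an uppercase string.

XTW

  i= 0: Y-B = 23 → X
  i= 1: I-P = 19 → T
  i= 2: L-P = 22 → W
  i= 3: X-A = 23 → X
  i= 4: N-U = 19 → T
  i= 5: T-X = 22 → W
  i= 6: U-X = 23 → X
  i= 7: T-A = 19 → T
  i= 8: G-K = 22 → W
  i= 9: V-Y = 23 → X
  i=10: I-P = 19 → T
  i=11: P-T = 22 → W
  i=12: B-E = 23 → X
  i=13: P-W = 19 → T
  i=14: X-B = 22 → W
  i=15: N-Q = 23 → X
  shifts repeat with period 3: XTW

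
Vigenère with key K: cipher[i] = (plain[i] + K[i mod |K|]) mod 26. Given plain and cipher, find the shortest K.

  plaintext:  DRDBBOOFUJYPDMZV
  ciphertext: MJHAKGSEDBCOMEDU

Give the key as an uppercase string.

  i= 0: M-D =  9 → J
  i= 1: J-R = 18 → S
  i= 2: H-D =  4 → E
  i= 3: A-B = 25 → Z
  i= 4: K-B =  9 → J
  i= 5: G-O = 18 → S
  i= 6: S-O =  4 → E
  i= 7: E-F = 25 → Z
  i= 8: D-U =  9 → J
  i= 9: B-J = 18 → S
  i=10: C-Y =  4 → E
  i=11: O-P = 25 → Z
  i=12: M-D =  9 → J
  i=13: E-M = 18 → S
  i=14: D-Z =  4 → E
  i=15: U-V = 25 → Z
  shifts repeat with period 4: JSEZ

JSEZ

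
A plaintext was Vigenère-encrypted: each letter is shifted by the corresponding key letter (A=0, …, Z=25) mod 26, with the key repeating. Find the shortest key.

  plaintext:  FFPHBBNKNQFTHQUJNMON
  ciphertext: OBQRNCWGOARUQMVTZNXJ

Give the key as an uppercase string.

  i= 0: O-F =  9 → J
  i= 1: B-F = 22 → W
  i= 2: Q-P =  1 → B
  i= 3: R-H = 10 → K
  i= 4: N-B = 12 → M
  i= 5: C-B =  1 → B
  i= 6: W-N =  9 → J
  i= 7: G-K = 22 → W
  i= 8: O-N =  1 → B
  i= 9: A-Q = 10 → K
  i=10: R-F = 12 → M
  i=11: U-T =  1 → B
  i=12: Q-H =  9 → J
  i=13: M-Q = 22 → W
  i=14: V-U =  1 → B
  i=15: T-J = 10 → K
  i=16: Z-N = 12 → M
  i=17: N-M =  1 → B
  i=18: X-O =  9 → J
  i=19: J-N = 22 → W
  shifts repeat with period 6: JWBKMB

JWBKMB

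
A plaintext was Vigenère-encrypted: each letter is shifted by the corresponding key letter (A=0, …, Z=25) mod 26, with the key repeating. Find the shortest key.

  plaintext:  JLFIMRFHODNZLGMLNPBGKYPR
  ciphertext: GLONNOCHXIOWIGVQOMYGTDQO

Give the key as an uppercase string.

XAJFBX

  i= 0: G-J = 23 → X
  i= 1: L-L =  0 → A
  i= 2: O-F =  9 → J
  i= 3: N-I =  5 → F
  i= 4: N-M =  1 → B
  i= 5: O-R = 23 → X
  i= 6: C-F = 23 → X
  i= 7: H-H =  0 → A
  i= 8: X-O =  9 → J
  i= 9: I-D =  5 → F
  i=10: O-N =  1 → B
  i=11: W-Z = 23 → X
  i=12: I-L = 23 → X
  i=13: G-G =  0 → A
  i=14: V-M =  9 → J
  i=15: Q-L =  5 → F
  i=16: O-N =  1 → B
  i=17: M-P = 23 → X
  i=18: Y-B = 23 → X
  i=19: G-G =  0 → A
  i=20: T-K =  9 → J
  i=21: D-Y =  5 → F
  i=22: Q-P =  1 → B
  i=23: O-R = 23 → X
  shifts repeat with period 6: XAJFBX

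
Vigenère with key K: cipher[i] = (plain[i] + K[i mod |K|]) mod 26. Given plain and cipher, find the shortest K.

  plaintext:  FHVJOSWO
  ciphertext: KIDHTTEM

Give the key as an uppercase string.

  i= 0: K-F =  5 → F
  i= 1: I-H =  1 → B
  i= 2: D-V =  8 → I
  i= 3: H-J = 24 → Y
  i= 4: T-O =  5 → F
  i= 5: T-S =  1 → B
  i= 6: E-W =  8 → I
  i= 7: M-O = 24 → Y
  shifts repeat with period 4: FBIY

FBIY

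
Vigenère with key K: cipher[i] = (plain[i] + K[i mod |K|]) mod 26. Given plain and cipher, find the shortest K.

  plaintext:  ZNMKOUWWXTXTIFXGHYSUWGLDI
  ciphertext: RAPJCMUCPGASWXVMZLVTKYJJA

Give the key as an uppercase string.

SNDZOSYG

  i= 0: R-Z = 18 → S
  i= 1: A-N = 13 → N
  i= 2: P-M =  3 → D
  i= 3: J-K = 25 → Z
  i= 4: C-O = 14 → O
  i= 5: M-U = 18 → S
  i= 6: U-W = 24 → Y
  i= 7: C-W =  6 → G
  i= 8: P-X = 18 → S
  i= 9: G-T = 13 → N
  i=10: A-X =  3 → D
  i=11: S-T = 25 → Z
  i=12: W-I = 14 → O
  i=13: X-F = 18 → S
  i=14: V-X = 24 → Y
  i=15: M-G =  6 → G
  i=16: Z-H = 18 → S
  i=17: L-Y = 13 → N
  i=18: V-S =  3 → D
  i=19: T-U = 25 → Z
  i=20: K-W = 14 → O
  i=21: Y-G = 18 → S
  i=22: J-L = 24 → Y
  i=23: J-D =  6 → G
  i=24: A-I = 18 → S
  shifts repeat with period 8: SNDZOSYG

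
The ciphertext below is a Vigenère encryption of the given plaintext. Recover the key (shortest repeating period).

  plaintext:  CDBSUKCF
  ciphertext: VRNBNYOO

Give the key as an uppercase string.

TOMJ

  i= 0: V-C = 19 → T
  i= 1: R-D = 14 → O
  i= 2: N-B = 12 → M
  i= 3: B-S =  9 → J
  i= 4: N-U = 19 → T
  i= 5: Y-K = 14 → O
  i= 6: O-C = 12 → M
  i= 7: O-F =  9 → J
  shifts repeat with period 4: TOMJ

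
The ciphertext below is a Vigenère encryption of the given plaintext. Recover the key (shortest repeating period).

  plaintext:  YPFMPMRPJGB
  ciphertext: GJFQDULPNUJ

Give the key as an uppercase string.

IUAEO

  i= 0: G-Y =  8 → I
  i= 1: J-P = 20 → U
  i= 2: F-F =  0 → A
  i= 3: Q-M =  4 → E
  i= 4: D-P = 14 → O
  i= 5: U-M =  8 → I
  i= 6: L-R = 20 → U
  i= 7: P-P =  0 → A
  i= 8: N-J =  4 → E
  i= 9: U-G = 14 → O
  i=10: J-B =  8 → I
  shifts repeat with period 5: IUAEO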